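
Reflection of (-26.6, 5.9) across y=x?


Reflection over y=x: (x,y) -> (y,x)
(-26.6, 5.9) -> (5.9, -26.6)

(5.9, -26.6)


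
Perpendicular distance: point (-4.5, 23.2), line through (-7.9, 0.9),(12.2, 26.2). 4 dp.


|cross product| = 362.21
|line direction| = sqrt(1044.1) = 32.3125
Distance = 362.21/sqrt(1044.1) = 11.2096

11.2096


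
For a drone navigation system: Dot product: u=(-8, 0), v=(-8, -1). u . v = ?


u . v = u_x*v_x + u_y*v_y = (-8)*(-8) + 0*(-1)
= 64 + 0 = 64

64


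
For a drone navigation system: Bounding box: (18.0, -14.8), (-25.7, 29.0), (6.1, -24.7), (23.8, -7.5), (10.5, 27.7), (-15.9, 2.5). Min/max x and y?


x range: [-25.7, 23.8]
y range: [-24.7, 29]
Bounding box: (-25.7,-24.7) to (23.8,29)

(-25.7,-24.7) to (23.8,29)


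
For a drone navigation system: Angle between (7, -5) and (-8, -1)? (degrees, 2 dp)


u.v = -51, |u| = sqrt(74) = 8.6023, |v| = sqrt(65) = 8.0623
cos(theta) = u.v/(|u||v|) = -51/sqrt(4810) = -0.735356
theta = acos(-0.735356) = 137.34 degrees

137.34 degrees


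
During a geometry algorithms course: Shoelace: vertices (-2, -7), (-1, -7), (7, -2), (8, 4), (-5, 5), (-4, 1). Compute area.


Shoelace sum: ((-2)*(-7) - (-1)*(-7)) + ((-1)*(-2) - 7*(-7)) + (7*4 - 8*(-2)) + (8*5 - (-5)*4) + ((-5)*1 - (-4)*5) + ((-4)*(-7) - (-2)*1)
= 207
Area = |207|/2 = 103.5

103.5


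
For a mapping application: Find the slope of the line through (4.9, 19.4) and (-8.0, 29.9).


slope = (y2-y1)/(x2-x1) = (29.9-19.4)/((-8)-4.9) = 10.5/(-12.9) = -0.814

-0.814


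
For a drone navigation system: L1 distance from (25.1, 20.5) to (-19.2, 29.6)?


|25.1-(-19.2)| + |20.5-29.6| = 44.3 + 9.1 = 53.4

53.4


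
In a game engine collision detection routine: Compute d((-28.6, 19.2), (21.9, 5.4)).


dx=50.5, dy=-13.8
d^2 = 50.5^2 + (-13.8)^2 = 2740.69
d = sqrt(2740.69) = 52.3516

52.3516


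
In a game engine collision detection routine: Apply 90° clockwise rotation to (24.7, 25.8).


90° CW: (x,y) -> (y, -x)
(24.7,25.8) -> (25.8, -24.7)

(25.8, -24.7)


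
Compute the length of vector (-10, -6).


|u| = sqrt((-10)^2 + (-6)^2) = sqrt(136) = 11.6619

11.6619


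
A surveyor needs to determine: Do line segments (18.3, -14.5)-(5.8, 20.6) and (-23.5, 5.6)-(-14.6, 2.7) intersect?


Cross products: d1=-57.67, d2=218.47, d3=1215.93, d4=939.79
d1*d2 < 0 and d3*d4 < 0? no

No, they don't intersect


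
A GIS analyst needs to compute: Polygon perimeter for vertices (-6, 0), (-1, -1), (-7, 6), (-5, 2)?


Sides: (-6, 0)->(-1, -1): sqrt(26) = 5.09902, (-1, -1)->(-7, 6): sqrt(85) = 9.219544, (-7, 6)->(-5, 2): sqrt(20) = 4.472136, (-5, 2)->(-6, 0): sqrt(5) = 2.236068
Sum = 21.026768
Perimeter = 21.0268

21.0268


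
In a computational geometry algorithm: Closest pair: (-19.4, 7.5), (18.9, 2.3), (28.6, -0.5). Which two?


d(P0,P1) = 38.6514, d(P0,P2) = 48.6621, d(P1,P2) = 10.096
Closest: P1 and P2

Closest pair: (18.9, 2.3) and (28.6, -0.5), distance = 10.096


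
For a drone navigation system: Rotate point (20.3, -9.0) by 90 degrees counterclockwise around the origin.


90° CCW: (x,y) -> (-y, x)
(20.3,-9) -> (9, 20.3)

(9, 20.3)


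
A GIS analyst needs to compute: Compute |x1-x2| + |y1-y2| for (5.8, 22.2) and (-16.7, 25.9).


|5.8-(-16.7)| + |22.2-25.9| = 22.5 + 3.7 = 26.2

26.2


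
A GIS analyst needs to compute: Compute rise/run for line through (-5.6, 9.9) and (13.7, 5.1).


slope = (y2-y1)/(x2-x1) = (5.1-9.9)/(13.7-(-5.6)) = (-4.8)/19.3 = -0.2487

-0.2487


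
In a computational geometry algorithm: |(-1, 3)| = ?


|u| = sqrt((-1)^2 + 3^2) = sqrt(10) = 3.1623

3.1623


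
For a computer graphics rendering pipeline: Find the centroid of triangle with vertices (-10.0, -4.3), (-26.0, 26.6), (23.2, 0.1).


Centroid = ((x_A+x_B+x_C)/3, (y_A+y_B+y_C)/3)
= (((-10)+(-26)+23.2)/3, ((-4.3)+26.6+0.1)/3)
= (-4.2667, 7.4667)

(-4.2667, 7.4667)


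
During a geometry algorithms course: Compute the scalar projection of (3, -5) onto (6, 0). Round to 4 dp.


u.v = 18, |v| = sqrt(36) = 6
Scalar projection = u.v / |v| = 18 / sqrt(36) = 3

3


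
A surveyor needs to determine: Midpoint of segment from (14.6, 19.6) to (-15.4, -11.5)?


M = ((14.6+(-15.4))/2, (19.6+(-11.5))/2)
= (-0.4, 4.05)

(-0.4, 4.05)


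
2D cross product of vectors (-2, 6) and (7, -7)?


u x v = u_x*v_y - u_y*v_x = (-2)*(-7) - 6*7
= 14 - 42 = -28

-28


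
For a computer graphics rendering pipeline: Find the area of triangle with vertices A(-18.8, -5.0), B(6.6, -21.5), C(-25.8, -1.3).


Area = |x_A(y_B-y_C) + x_B(y_C-y_A) + x_C(y_A-y_B)|/2
= |379.76 + 24.42 + (-425.7)|/2
= 21.52/2 = 10.76

10.76


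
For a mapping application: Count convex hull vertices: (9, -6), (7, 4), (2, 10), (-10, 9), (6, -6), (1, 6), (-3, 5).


Convex hull vertices (CCW): (-10, 9), (6, -6), (9, -6), (7, 4), (2, 10)
Count = 5

5


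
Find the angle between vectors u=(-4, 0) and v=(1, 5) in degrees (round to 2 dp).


u.v = -4, |u| = sqrt(16) = 4, |v| = sqrt(26) = 5.099
cos(theta) = u.v/(|u||v|) = -4/sqrt(416) = -0.196116
theta = acos(-0.196116) = 101.31 degrees

101.31 degrees


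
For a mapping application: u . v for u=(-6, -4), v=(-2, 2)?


u . v = u_x*v_x + u_y*v_y = (-6)*(-2) + (-4)*2
= 12 + (-8) = 4

4


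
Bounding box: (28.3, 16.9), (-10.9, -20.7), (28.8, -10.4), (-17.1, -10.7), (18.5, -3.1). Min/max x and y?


x range: [-17.1, 28.8]
y range: [-20.7, 16.9]
Bounding box: (-17.1,-20.7) to (28.8,16.9)

(-17.1,-20.7) to (28.8,16.9)


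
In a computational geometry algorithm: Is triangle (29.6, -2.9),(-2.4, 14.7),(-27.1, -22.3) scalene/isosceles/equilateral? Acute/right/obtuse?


Side lengths squared: AB^2=1333.76, BC^2=1979.09, CA^2=3591.25
Sorted: [1333.76, 1979.09, 3591.25]
By sides: Scalene, By angles: Obtuse

Scalene, Obtuse


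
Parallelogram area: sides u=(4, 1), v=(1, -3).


|u x v| = |4*(-3) - 1*1|
= |(-12) - 1| = 13

13


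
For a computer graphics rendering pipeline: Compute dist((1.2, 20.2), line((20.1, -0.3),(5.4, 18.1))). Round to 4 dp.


|cross product| = 46.41
|line direction| = sqrt(554.65) = 23.551
Distance = 46.41/sqrt(554.65) = 1.9706

1.9706


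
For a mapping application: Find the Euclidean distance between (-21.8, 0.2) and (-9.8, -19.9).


dx=12, dy=-20.1
d^2 = 12^2 + (-20.1)^2 = 548.01
d = sqrt(548.01) = 23.4096

23.4096


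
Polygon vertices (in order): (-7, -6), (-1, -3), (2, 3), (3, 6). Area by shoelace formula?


Shoelace sum: ((-7)*(-3) - (-1)*(-6)) + ((-1)*3 - 2*(-3)) + (2*6 - 3*3) + (3*(-6) - (-7)*6)
= 45
Area = |45|/2 = 22.5

22.5


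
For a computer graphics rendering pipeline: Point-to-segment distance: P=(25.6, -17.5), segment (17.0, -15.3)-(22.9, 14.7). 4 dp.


Project P onto AB: t = 0 (clamped to [0,1])
Closest point on segment: (17, -15.3)
Distance: 8.8769

8.8769


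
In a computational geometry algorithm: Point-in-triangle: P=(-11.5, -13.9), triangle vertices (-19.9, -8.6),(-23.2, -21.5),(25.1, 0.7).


Cross products: AB x AP = 125.85, BC x BP = 107.34, CA x CP = 316.62
All same sign? yes

Yes, inside


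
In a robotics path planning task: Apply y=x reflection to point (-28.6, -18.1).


Reflection over y=x: (x,y) -> (y,x)
(-28.6, -18.1) -> (-18.1, -28.6)

(-18.1, -28.6)


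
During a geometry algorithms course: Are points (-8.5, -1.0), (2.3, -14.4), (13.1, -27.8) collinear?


Cross product: (2.3-(-8.5))*((-27.8)-(-1)) - ((-14.4)-(-1))*(13.1-(-8.5))
= 0

Yes, collinear


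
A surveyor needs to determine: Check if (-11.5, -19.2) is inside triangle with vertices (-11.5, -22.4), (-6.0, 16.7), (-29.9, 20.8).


Cross products: AB x AP = 17.6, BC x BP = 880.56, CA x CP = 58.88
All same sign? yes

Yes, inside


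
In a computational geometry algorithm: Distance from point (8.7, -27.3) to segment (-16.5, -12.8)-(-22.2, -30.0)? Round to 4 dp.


Project P onto AB: t = 0.3221 (clamped to [0,1])
Closest point on segment: (-18.3361, -18.3404)
Distance: 28.482

28.482


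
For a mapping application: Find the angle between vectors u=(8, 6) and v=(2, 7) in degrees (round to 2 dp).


u.v = 58, |u| = sqrt(100) = 10, |v| = sqrt(53) = 7.2801
cos(theta) = u.v/(|u||v|) = 58/sqrt(5300) = 0.796691
theta = acos(0.796691) = 37.18 degrees

37.18 degrees


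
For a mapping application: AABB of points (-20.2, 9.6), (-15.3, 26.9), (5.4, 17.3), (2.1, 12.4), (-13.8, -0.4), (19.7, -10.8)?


x range: [-20.2, 19.7]
y range: [-10.8, 26.9]
Bounding box: (-20.2,-10.8) to (19.7,26.9)

(-20.2,-10.8) to (19.7,26.9)


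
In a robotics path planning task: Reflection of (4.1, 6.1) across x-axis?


Reflection over x-axis: (x,y) -> (x,-y)
(4.1, 6.1) -> (4.1, -6.1)

(4.1, -6.1)


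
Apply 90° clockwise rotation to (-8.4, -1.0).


90° CW: (x,y) -> (y, -x)
(-8.4,-1) -> (-1, 8.4)

(-1, 8.4)


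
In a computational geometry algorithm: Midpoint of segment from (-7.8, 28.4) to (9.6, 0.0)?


M = (((-7.8)+9.6)/2, (28.4+0)/2)
= (0.9, 14.2)

(0.9, 14.2)


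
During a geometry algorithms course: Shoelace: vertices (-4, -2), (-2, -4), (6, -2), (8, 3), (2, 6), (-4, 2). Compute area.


Shoelace sum: ((-4)*(-4) - (-2)*(-2)) + ((-2)*(-2) - 6*(-4)) + (6*3 - 8*(-2)) + (8*6 - 2*3) + (2*2 - (-4)*6) + ((-4)*(-2) - (-4)*2)
= 160
Area = |160|/2 = 80

80


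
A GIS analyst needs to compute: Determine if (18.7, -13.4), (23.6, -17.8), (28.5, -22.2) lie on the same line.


Cross product: (23.6-18.7)*((-22.2)-(-13.4)) - ((-17.8)-(-13.4))*(28.5-18.7)
= 0

Yes, collinear


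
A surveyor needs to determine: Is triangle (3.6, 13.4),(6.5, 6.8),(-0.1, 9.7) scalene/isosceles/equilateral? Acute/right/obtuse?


Side lengths squared: AB^2=51.97, BC^2=51.97, CA^2=27.38
Sorted: [27.38, 51.97, 51.97]
By sides: Isosceles, By angles: Acute

Isosceles, Acute


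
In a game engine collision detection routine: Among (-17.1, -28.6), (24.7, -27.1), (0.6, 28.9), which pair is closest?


d(P0,P1) = 41.8269, d(P0,P2) = 60.1626, d(P1,P2) = 60.9656
Closest: P0 and P1

Closest pair: (-17.1, -28.6) and (24.7, -27.1), distance = 41.8269


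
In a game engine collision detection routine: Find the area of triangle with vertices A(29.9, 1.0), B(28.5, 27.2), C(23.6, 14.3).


Area = |x_A(y_B-y_C) + x_B(y_C-y_A) + x_C(y_A-y_B)|/2
= |385.71 + 379.05 + (-618.32)|/2
= 146.44/2 = 73.22

73.22


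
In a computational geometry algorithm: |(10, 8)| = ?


|u| = sqrt(10^2 + 8^2) = sqrt(164) = 12.8062

12.8062


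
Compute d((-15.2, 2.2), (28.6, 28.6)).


dx=43.8, dy=26.4
d^2 = 43.8^2 + 26.4^2 = 2615.4
d = sqrt(2615.4) = 51.141

51.141


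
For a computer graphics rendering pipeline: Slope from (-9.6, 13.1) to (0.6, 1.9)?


slope = (y2-y1)/(x2-x1) = (1.9-13.1)/(0.6-(-9.6)) = (-11.2)/10.2 = -1.098

-1.098


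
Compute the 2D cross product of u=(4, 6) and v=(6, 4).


u x v = u_x*v_y - u_y*v_x = 4*4 - 6*6
= 16 - 36 = -20

-20


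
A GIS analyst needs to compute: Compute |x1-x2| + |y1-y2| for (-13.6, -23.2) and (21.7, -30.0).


|(-13.6)-21.7| + |(-23.2)-(-30)| = 35.3 + 6.8 = 42.1

42.1


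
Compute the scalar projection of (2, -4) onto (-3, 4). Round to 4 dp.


u.v = -22, |v| = sqrt(25) = 5
Scalar projection = u.v / |v| = -22 / sqrt(25) = -4.4

-4.4


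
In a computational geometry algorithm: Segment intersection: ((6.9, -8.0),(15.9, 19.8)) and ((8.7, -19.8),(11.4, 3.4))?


Cross products: d1=73.62, d2=-60.12, d3=-156.24, d4=-22.5
d1*d2 < 0 and d3*d4 < 0? no

No, they don't intersect


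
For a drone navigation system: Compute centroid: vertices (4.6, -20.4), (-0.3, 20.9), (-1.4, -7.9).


Centroid = ((x_A+x_B+x_C)/3, (y_A+y_B+y_C)/3)
= ((4.6+(-0.3)+(-1.4))/3, ((-20.4)+20.9+(-7.9))/3)
= (0.9667, -2.4667)

(0.9667, -2.4667)


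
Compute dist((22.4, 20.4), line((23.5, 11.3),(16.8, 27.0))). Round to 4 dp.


|cross product| = 43.7
|line direction| = sqrt(291.38) = 17.0699
Distance = 43.7/sqrt(291.38) = 2.5601

2.5601


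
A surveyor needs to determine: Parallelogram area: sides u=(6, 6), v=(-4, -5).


|u x v| = |6*(-5) - 6*(-4)|
= |(-30) - (-24)| = 6

6


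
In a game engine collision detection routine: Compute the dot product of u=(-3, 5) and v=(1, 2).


u . v = u_x*v_x + u_y*v_y = (-3)*1 + 5*2
= (-3) + 10 = 7

7


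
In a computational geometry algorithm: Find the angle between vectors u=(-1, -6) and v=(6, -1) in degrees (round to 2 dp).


u.v = 0, |u| = sqrt(37) = 6.0828, |v| = sqrt(37) = 6.0828
cos(theta) = u.v/(|u||v|) = 0/sqrt(1369) = 0
theta = acos(0) = 90 degrees

90 degrees


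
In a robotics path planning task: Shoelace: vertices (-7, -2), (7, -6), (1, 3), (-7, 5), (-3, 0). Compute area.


Shoelace sum: ((-7)*(-6) - 7*(-2)) + (7*3 - 1*(-6)) + (1*5 - (-7)*3) + ((-7)*0 - (-3)*5) + ((-3)*(-2) - (-7)*0)
= 130
Area = |130|/2 = 65

65


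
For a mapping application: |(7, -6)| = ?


|u| = sqrt(7^2 + (-6)^2) = sqrt(85) = 9.2195

9.2195


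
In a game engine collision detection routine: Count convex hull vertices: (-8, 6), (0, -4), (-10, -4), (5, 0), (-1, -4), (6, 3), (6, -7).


Convex hull vertices (CCW): (-10, -4), (6, -7), (6, 3), (-8, 6)
Count = 4

4


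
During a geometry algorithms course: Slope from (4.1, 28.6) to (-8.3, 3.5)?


slope = (y2-y1)/(x2-x1) = (3.5-28.6)/((-8.3)-4.1) = (-25.1)/(-12.4) = 2.0242

2.0242


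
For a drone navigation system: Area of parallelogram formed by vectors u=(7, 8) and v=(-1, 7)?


|u x v| = |7*7 - 8*(-1)|
= |49 - (-8)| = 57

57


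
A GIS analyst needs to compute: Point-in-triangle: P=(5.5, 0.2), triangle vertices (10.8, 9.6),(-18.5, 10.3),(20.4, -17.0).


Cross products: AB x AP = 279.13, BC x BP = 262.31, CA x CP = 231.22
All same sign? yes

Yes, inside


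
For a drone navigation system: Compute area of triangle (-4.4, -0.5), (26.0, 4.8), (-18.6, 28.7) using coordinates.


Area = |x_A(y_B-y_C) + x_B(y_C-y_A) + x_C(y_A-y_B)|/2
= |105.16 + 759.2 + 98.58|/2
= 962.94/2 = 481.47

481.47


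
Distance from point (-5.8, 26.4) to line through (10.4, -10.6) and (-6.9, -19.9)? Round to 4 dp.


|cross product| = 790.76
|line direction| = sqrt(385.78) = 19.6413
Distance = 790.76/sqrt(385.78) = 40.2601

40.2601


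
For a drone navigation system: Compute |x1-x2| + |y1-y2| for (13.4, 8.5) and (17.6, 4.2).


|13.4-17.6| + |8.5-4.2| = 4.2 + 4.3 = 8.5

8.5


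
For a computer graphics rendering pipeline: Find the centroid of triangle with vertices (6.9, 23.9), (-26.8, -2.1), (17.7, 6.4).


Centroid = ((x_A+x_B+x_C)/3, (y_A+y_B+y_C)/3)
= ((6.9+(-26.8)+17.7)/3, (23.9+(-2.1)+6.4)/3)
= (-0.7333, 9.4)

(-0.7333, 9.4)


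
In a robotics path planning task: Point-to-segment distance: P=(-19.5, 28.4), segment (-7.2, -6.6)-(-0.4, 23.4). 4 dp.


Project P onto AB: t = 1 (clamped to [0,1])
Closest point on segment: (-0.4, 23.4)
Distance: 19.7436

19.7436


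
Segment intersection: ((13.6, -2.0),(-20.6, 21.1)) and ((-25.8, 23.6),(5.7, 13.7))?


Cross products: d1=-416.34, d2=-27.27, d3=34.62, d4=-354.45
d1*d2 < 0 and d3*d4 < 0? no

No, they don't intersect


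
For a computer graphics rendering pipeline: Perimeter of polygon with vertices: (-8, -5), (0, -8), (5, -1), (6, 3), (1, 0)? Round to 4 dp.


Sides: (-8, -5)->(0, -8): sqrt(73) = 8.544004, (0, -8)->(5, -1): sqrt(74) = 8.602325, (5, -1)->(6, 3): sqrt(17) = 4.123106, (6, 3)->(1, 0): sqrt(34) = 5.830952, (1, 0)->(-8, -5): sqrt(106) = 10.29563
Sum = 37.396017
Perimeter = 37.396

37.396


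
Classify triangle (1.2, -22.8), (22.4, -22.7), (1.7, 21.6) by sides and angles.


Side lengths squared: AB^2=449.45, BC^2=2390.98, CA^2=1971.61
Sorted: [449.45, 1971.61, 2390.98]
By sides: Scalene, By angles: Acute

Scalene, Acute


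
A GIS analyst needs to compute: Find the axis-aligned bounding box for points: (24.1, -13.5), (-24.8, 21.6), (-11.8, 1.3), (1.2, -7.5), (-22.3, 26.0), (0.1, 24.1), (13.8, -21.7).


x range: [-24.8, 24.1]
y range: [-21.7, 26]
Bounding box: (-24.8,-21.7) to (24.1,26)

(-24.8,-21.7) to (24.1,26)


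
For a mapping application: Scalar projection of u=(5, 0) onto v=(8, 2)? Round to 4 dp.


u.v = 40, |v| = sqrt(68) = 8.2462
Scalar projection = u.v / |v| = 40 / sqrt(68) = 4.8507

4.8507


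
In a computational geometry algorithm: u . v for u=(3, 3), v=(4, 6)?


u . v = u_x*v_x + u_y*v_y = 3*4 + 3*6
= 12 + 18 = 30

30


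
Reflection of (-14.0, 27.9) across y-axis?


Reflection over y-axis: (x,y) -> (-x,y)
(-14, 27.9) -> (14, 27.9)

(14, 27.9)


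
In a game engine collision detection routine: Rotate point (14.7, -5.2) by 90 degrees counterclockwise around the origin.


90° CCW: (x,y) -> (-y, x)
(14.7,-5.2) -> (5.2, 14.7)

(5.2, 14.7)


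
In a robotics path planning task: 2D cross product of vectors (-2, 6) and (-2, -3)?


u x v = u_x*v_y - u_y*v_x = (-2)*(-3) - 6*(-2)
= 6 - (-12) = 18

18


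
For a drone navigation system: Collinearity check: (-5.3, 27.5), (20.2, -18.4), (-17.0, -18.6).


Cross product: (20.2-(-5.3))*((-18.6)-27.5) - ((-18.4)-27.5)*((-17)-(-5.3))
= -1712.58

No, not collinear


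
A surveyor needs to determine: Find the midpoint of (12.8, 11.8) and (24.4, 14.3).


M = ((12.8+24.4)/2, (11.8+14.3)/2)
= (18.6, 13.05)

(18.6, 13.05)


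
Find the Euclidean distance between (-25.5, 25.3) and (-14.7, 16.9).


dx=10.8, dy=-8.4
d^2 = 10.8^2 + (-8.4)^2 = 187.2
d = sqrt(187.2) = 13.6821

13.6821


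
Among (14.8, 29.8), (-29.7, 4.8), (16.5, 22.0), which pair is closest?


d(P0,P1) = 51.0416, d(P0,P2) = 7.9831, d(P1,P2) = 49.2979
Closest: P0 and P2

Closest pair: (14.8, 29.8) and (16.5, 22.0), distance = 7.9831


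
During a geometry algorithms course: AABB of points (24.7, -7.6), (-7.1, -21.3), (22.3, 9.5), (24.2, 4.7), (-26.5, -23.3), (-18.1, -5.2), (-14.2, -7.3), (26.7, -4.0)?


x range: [-26.5, 26.7]
y range: [-23.3, 9.5]
Bounding box: (-26.5,-23.3) to (26.7,9.5)

(-26.5,-23.3) to (26.7,9.5)


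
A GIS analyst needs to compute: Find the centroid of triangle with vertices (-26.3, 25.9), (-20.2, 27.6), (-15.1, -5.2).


Centroid = ((x_A+x_B+x_C)/3, (y_A+y_B+y_C)/3)
= (((-26.3)+(-20.2)+(-15.1))/3, (25.9+27.6+(-5.2))/3)
= (-20.5333, 16.1)

(-20.5333, 16.1)


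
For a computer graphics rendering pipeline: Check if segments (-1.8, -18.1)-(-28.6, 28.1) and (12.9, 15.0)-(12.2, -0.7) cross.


Cross products: d1=-207.62, d2=-660.72, d3=-1566.22, d4=-1113.12
d1*d2 < 0 and d3*d4 < 0? no

No, they don't intersect


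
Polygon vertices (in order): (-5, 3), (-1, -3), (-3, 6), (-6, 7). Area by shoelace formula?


Shoelace sum: ((-5)*(-3) - (-1)*3) + ((-1)*6 - (-3)*(-3)) + ((-3)*7 - (-6)*6) + ((-6)*3 - (-5)*7)
= 35
Area = |35|/2 = 17.5

17.5


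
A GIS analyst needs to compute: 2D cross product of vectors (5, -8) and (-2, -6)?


u x v = u_x*v_y - u_y*v_x = 5*(-6) - (-8)*(-2)
= (-30) - 16 = -46

-46


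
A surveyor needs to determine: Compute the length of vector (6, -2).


|u| = sqrt(6^2 + (-2)^2) = sqrt(40) = 6.3246

6.3246


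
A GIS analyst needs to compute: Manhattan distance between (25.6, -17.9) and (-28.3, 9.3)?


|25.6-(-28.3)| + |(-17.9)-9.3| = 53.9 + 27.2 = 81.1

81.1


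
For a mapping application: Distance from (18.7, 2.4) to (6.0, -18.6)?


dx=-12.7, dy=-21
d^2 = (-12.7)^2 + (-21)^2 = 602.29
d = sqrt(602.29) = 24.5416

24.5416


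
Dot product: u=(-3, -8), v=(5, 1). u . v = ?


u . v = u_x*v_x + u_y*v_y = (-3)*5 + (-8)*1
= (-15) + (-8) = -23

-23


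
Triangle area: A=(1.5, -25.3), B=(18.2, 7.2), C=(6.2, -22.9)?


Area = |x_A(y_B-y_C) + x_B(y_C-y_A) + x_C(y_A-y_B)|/2
= |45.15 + 43.68 + (-201.5)|/2
= 112.67/2 = 56.335

56.335


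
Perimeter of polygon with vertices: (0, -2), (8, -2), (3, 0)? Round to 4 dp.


Sides: (0, -2)->(8, -2): sqrt(64) = 8, (8, -2)->(3, 0): sqrt(29) = 5.385165, (3, 0)->(0, -2): sqrt(13) = 3.605551
Sum = 16.990716
Perimeter = 16.9907

16.9907


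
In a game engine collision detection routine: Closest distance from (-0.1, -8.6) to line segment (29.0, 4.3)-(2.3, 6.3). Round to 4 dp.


Project P onto AB: t = 1 (clamped to [0,1])
Closest point on segment: (2.3, 6.3)
Distance: 15.0921

15.0921


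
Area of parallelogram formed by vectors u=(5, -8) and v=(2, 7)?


|u x v| = |5*7 - (-8)*2|
= |35 - (-16)| = 51

51


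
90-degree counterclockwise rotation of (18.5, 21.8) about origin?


90° CCW: (x,y) -> (-y, x)
(18.5,21.8) -> (-21.8, 18.5)

(-21.8, 18.5)


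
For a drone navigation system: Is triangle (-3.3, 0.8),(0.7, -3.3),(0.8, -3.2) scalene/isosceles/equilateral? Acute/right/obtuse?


Side lengths squared: AB^2=32.81, BC^2=0.02, CA^2=32.81
Sorted: [0.02, 32.81, 32.81]
By sides: Isosceles, By angles: Acute

Isosceles, Acute


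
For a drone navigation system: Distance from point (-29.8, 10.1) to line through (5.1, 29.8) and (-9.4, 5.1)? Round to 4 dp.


|cross product| = 576.38
|line direction| = sqrt(820.34) = 28.6416
Distance = 576.38/sqrt(820.34) = 20.1239

20.1239


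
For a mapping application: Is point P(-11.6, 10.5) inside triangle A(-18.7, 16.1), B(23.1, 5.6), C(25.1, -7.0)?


Cross products: AB x AP = -159.53, BC x BP = -427.42, CA x CP = 81.27
All same sign? no

No, outside


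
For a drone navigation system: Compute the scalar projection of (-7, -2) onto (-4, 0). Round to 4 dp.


u.v = 28, |v| = sqrt(16) = 4
Scalar projection = u.v / |v| = 28 / sqrt(16) = 7

7


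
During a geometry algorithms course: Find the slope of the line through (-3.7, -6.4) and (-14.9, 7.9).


slope = (y2-y1)/(x2-x1) = (7.9-(-6.4))/((-14.9)-(-3.7)) = 14.3/(-11.2) = -1.2768

-1.2768


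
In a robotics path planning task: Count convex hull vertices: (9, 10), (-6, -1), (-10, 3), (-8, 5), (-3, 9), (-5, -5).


Convex hull vertices (CCW): (-10, 3), (-5, -5), (9, 10), (-3, 9), (-8, 5)
Count = 5

5


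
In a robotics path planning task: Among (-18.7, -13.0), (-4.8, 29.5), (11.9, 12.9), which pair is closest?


d(P0,P1) = 44.7153, d(P0,P2) = 40.0895, d(P1,P2) = 23.5468
Closest: P1 and P2

Closest pair: (-4.8, 29.5) and (11.9, 12.9), distance = 23.5468


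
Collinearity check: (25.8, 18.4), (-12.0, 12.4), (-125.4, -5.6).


Cross product: ((-12)-25.8)*((-5.6)-18.4) - (12.4-18.4)*((-125.4)-25.8)
= 0

Yes, collinear


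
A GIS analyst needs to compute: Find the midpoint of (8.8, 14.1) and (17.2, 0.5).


M = ((8.8+17.2)/2, (14.1+0.5)/2)
= (13, 7.3)

(13, 7.3)


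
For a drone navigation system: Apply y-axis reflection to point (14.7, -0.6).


Reflection over y-axis: (x,y) -> (-x,y)
(14.7, -0.6) -> (-14.7, -0.6)

(-14.7, -0.6)


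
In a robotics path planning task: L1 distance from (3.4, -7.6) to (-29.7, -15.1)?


|3.4-(-29.7)| + |(-7.6)-(-15.1)| = 33.1 + 7.5 = 40.6

40.6


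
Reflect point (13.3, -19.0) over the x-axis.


Reflection over x-axis: (x,y) -> (x,-y)
(13.3, -19) -> (13.3, 19)

(13.3, 19)


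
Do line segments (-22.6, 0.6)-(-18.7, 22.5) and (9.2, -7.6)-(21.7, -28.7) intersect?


Cross products: d1=-568.48, d2=-212.44, d3=-728.4, d4=-1084.44
d1*d2 < 0 and d3*d4 < 0? no

No, they don't intersect


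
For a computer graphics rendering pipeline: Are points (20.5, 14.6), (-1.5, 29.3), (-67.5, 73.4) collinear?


Cross product: ((-1.5)-20.5)*(73.4-14.6) - (29.3-14.6)*((-67.5)-20.5)
= 0

Yes, collinear


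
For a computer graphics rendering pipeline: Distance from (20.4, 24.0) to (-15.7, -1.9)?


dx=-36.1, dy=-25.9
d^2 = (-36.1)^2 + (-25.9)^2 = 1974.02
d = sqrt(1974.02) = 44.4299

44.4299


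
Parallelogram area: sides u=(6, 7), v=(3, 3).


|u x v| = |6*3 - 7*3|
= |18 - 21| = 3

3


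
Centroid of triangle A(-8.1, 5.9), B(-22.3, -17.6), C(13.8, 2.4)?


Centroid = ((x_A+x_B+x_C)/3, (y_A+y_B+y_C)/3)
= (((-8.1)+(-22.3)+13.8)/3, (5.9+(-17.6)+2.4)/3)
= (-5.5333, -3.1)

(-5.5333, -3.1)


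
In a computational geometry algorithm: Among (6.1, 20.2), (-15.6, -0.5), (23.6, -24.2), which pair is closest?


d(P0,P1) = 29.9897, d(P0,P2) = 47.7243, d(P1,P2) = 45.8075
Closest: P0 and P1

Closest pair: (6.1, 20.2) and (-15.6, -0.5), distance = 29.9897


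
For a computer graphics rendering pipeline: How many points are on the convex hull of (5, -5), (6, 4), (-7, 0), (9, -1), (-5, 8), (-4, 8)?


Convex hull vertices (CCW): (-7, 0), (5, -5), (9, -1), (6, 4), (-4, 8), (-5, 8)
Count = 6

6


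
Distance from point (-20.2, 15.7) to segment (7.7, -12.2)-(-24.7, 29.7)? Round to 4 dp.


Project P onto AB: t = 0.7389 (clamped to [0,1])
Closest point on segment: (-16.2413, 18.7611)
Distance: 5.0042

5.0042


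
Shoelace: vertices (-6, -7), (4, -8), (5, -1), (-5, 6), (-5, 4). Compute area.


Shoelace sum: ((-6)*(-8) - 4*(-7)) + (4*(-1) - 5*(-8)) + (5*6 - (-5)*(-1)) + ((-5)*4 - (-5)*6) + ((-5)*(-7) - (-6)*4)
= 206
Area = |206|/2 = 103

103


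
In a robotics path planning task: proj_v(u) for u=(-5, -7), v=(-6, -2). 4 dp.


u.v = 44, |v| = sqrt(40) = 6.3246
Scalar projection = u.v / |v| = 44 / sqrt(40) = 6.957

6.957


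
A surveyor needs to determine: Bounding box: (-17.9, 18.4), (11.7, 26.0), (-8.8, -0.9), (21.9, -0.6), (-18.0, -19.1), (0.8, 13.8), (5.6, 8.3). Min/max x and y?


x range: [-18, 21.9]
y range: [-19.1, 26]
Bounding box: (-18,-19.1) to (21.9,26)

(-18,-19.1) to (21.9,26)


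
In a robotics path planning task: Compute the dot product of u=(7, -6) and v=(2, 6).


u . v = u_x*v_x + u_y*v_y = 7*2 + (-6)*6
= 14 + (-36) = -22

-22


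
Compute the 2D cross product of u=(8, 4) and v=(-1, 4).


u x v = u_x*v_y - u_y*v_x = 8*4 - 4*(-1)
= 32 - (-4) = 36

36


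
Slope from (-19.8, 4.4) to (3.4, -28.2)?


slope = (y2-y1)/(x2-x1) = ((-28.2)-4.4)/(3.4-(-19.8)) = (-32.6)/23.2 = -1.4052

-1.4052


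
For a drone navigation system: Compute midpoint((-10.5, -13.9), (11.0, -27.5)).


M = (((-10.5)+11)/2, ((-13.9)+(-27.5))/2)
= (0.25, -20.7)

(0.25, -20.7)


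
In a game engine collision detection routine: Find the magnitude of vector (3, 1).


|u| = sqrt(3^2 + 1^2) = sqrt(10) = 3.1623

3.1623


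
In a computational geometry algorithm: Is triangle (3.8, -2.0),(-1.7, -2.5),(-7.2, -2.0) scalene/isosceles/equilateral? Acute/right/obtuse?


Side lengths squared: AB^2=30.5, BC^2=30.5, CA^2=121
Sorted: [30.5, 30.5, 121]
By sides: Isosceles, By angles: Obtuse

Isosceles, Obtuse


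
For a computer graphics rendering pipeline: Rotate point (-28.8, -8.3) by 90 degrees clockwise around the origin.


90° CW: (x,y) -> (y, -x)
(-28.8,-8.3) -> (-8.3, 28.8)

(-8.3, 28.8)


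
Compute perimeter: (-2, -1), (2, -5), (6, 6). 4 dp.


Sides: (-2, -1)->(2, -5): sqrt(32) = 5.656854, (2, -5)->(6, 6): sqrt(137) = 11.7047, (6, 6)->(-2, -1): sqrt(113) = 10.630146
Sum = 27.9917
Perimeter = 27.9917

27.9917


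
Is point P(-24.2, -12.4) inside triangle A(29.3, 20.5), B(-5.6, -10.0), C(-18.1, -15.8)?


Cross products: AB x AP = -483.54, BC x BP = -77.88, CA x CP = 382.59
All same sign? no

No, outside


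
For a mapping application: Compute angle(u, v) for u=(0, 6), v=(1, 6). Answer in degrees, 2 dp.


u.v = 36, |u| = sqrt(36) = 6, |v| = sqrt(37) = 6.0828
cos(theta) = u.v/(|u||v|) = 36/sqrt(1332) = 0.986394
theta = acos(0.986394) = 9.46 degrees

9.46 degrees


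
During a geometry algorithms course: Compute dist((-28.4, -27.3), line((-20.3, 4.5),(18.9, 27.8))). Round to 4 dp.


|cross product| = 1057.83
|line direction| = sqrt(2079.53) = 45.6019
Distance = 1057.83/sqrt(2079.53) = 23.1971

23.1971


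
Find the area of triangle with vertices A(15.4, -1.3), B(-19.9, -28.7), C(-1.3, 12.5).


Area = |x_A(y_B-y_C) + x_B(y_C-y_A) + x_C(y_A-y_B)|/2
= |(-634.48) + (-274.62) + (-35.62)|/2
= 944.72/2 = 472.36

472.36


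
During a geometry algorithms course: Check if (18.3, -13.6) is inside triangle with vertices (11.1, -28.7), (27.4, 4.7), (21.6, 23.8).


Cross products: AB x AP = 5.65, BC x BP = 279.95, CA x CP = 219.45
All same sign? yes

Yes, inside


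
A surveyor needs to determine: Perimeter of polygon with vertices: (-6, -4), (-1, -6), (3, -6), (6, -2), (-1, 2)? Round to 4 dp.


Sides: (-6, -4)->(-1, -6): sqrt(29) = 5.385165, (-1, -6)->(3, -6): sqrt(16) = 4, (3, -6)->(6, -2): sqrt(25) = 5, (6, -2)->(-1, 2): sqrt(65) = 8.062258, (-1, 2)->(-6, -4): sqrt(61) = 7.81025
Sum = 30.257673
Perimeter = 30.2577

30.2577


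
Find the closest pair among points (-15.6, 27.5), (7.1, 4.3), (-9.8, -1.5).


d(P0,P1) = 32.4581, d(P0,P2) = 29.5743, d(P1,P2) = 17.8676
Closest: P1 and P2

Closest pair: (7.1, 4.3) and (-9.8, -1.5), distance = 17.8676


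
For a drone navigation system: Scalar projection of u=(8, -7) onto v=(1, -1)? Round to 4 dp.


u.v = 15, |v| = sqrt(2) = 1.4142
Scalar projection = u.v / |v| = 15 / sqrt(2) = 10.6066

10.6066


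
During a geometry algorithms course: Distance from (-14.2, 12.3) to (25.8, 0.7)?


dx=40, dy=-11.6
d^2 = 40^2 + (-11.6)^2 = 1734.56
d = sqrt(1734.56) = 41.648

41.648


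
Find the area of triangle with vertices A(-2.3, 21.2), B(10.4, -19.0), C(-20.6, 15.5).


Area = |x_A(y_B-y_C) + x_B(y_C-y_A) + x_C(y_A-y_B)|/2
= |79.35 + (-59.28) + (-828.12)|/2
= 808.05/2 = 404.025

404.025


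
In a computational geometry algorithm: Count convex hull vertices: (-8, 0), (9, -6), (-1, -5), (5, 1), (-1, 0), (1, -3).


Convex hull vertices (CCW): (-8, 0), (-1, -5), (9, -6), (5, 1)
Count = 4

4


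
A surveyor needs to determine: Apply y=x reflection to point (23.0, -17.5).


Reflection over y=x: (x,y) -> (y,x)
(23, -17.5) -> (-17.5, 23)

(-17.5, 23)


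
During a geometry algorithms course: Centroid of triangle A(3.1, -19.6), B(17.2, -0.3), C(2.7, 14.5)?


Centroid = ((x_A+x_B+x_C)/3, (y_A+y_B+y_C)/3)
= ((3.1+17.2+2.7)/3, ((-19.6)+(-0.3)+14.5)/3)
= (7.6667, -1.8)

(7.6667, -1.8)


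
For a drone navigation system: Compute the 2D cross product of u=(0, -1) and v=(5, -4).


u x v = u_x*v_y - u_y*v_x = 0*(-4) - (-1)*5
= 0 - (-5) = 5

5


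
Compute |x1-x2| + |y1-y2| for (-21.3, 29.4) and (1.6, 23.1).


|(-21.3)-1.6| + |29.4-23.1| = 22.9 + 6.3 = 29.2

29.2


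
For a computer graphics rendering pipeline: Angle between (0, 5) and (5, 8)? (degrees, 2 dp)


u.v = 40, |u| = sqrt(25) = 5, |v| = sqrt(89) = 9.434
cos(theta) = u.v/(|u||v|) = 40/sqrt(2225) = 0.847998
theta = acos(0.847998) = 32.01 degrees

32.01 degrees


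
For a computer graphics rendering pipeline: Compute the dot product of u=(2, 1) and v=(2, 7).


u . v = u_x*v_x + u_y*v_y = 2*2 + 1*7
= 4 + 7 = 11

11


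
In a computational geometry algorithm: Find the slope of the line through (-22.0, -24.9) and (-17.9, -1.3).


slope = (y2-y1)/(x2-x1) = ((-1.3)-(-24.9))/((-17.9)-(-22)) = 23.6/4.1 = 5.7561

5.7561


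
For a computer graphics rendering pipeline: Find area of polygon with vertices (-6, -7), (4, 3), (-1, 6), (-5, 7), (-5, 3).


Shoelace sum: ((-6)*3 - 4*(-7)) + (4*6 - (-1)*3) + ((-1)*7 - (-5)*6) + ((-5)*3 - (-5)*7) + ((-5)*(-7) - (-6)*3)
= 133
Area = |133|/2 = 66.5

66.5


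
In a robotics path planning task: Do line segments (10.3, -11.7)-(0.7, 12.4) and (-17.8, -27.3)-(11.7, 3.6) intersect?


Cross products: d1=-408.09, d2=599.5, d3=826.97, d4=-180.62
d1*d2 < 0 and d3*d4 < 0? yes

Yes, they intersect


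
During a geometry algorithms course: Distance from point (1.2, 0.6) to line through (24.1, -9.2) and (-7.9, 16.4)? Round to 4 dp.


|cross product| = 272.64
|line direction| = sqrt(1679.36) = 40.98
Distance = 272.64/sqrt(1679.36) = 6.653

6.653


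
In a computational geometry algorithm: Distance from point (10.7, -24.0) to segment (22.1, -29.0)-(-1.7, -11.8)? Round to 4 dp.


Project P onto AB: t = 0.4144 (clamped to [0,1])
Closest point on segment: (12.2375, -21.8725)
Distance: 2.6249

2.6249


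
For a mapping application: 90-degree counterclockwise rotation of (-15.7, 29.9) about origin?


90° CCW: (x,y) -> (-y, x)
(-15.7,29.9) -> (-29.9, -15.7)

(-29.9, -15.7)


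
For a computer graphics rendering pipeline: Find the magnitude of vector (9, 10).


|u| = sqrt(9^2 + 10^2) = sqrt(181) = 13.4536

13.4536


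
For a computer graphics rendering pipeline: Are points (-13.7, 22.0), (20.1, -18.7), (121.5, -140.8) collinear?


Cross product: (20.1-(-13.7))*((-140.8)-22) - ((-18.7)-22)*(121.5-(-13.7))
= 0

Yes, collinear


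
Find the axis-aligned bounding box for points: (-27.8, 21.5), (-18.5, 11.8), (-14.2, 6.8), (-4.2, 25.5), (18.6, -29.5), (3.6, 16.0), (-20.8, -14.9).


x range: [-27.8, 18.6]
y range: [-29.5, 25.5]
Bounding box: (-27.8,-29.5) to (18.6,25.5)

(-27.8,-29.5) to (18.6,25.5)


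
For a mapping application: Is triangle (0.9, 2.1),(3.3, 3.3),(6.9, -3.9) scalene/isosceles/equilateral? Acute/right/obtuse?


Side lengths squared: AB^2=7.2, BC^2=64.8, CA^2=72
Sorted: [7.2, 64.8, 72]
By sides: Scalene, By angles: Right

Scalene, Right


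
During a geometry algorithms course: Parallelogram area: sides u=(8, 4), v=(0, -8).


|u x v| = |8*(-8) - 4*0|
= |(-64) - 0| = 64

64


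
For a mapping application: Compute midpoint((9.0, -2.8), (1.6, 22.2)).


M = ((9+1.6)/2, ((-2.8)+22.2)/2)
= (5.3, 9.7)

(5.3, 9.7)


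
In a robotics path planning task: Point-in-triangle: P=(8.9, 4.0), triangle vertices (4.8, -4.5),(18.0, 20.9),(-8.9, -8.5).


Cross products: AB x AP = 8.06, BC x BP = 187.07, CA x CP = 100.05
All same sign? yes

Yes, inside


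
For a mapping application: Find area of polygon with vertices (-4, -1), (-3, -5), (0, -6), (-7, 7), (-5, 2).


Shoelace sum: ((-4)*(-5) - (-3)*(-1)) + ((-3)*(-6) - 0*(-5)) + (0*7 - (-7)*(-6)) + ((-7)*2 - (-5)*7) + ((-5)*(-1) - (-4)*2)
= 27
Area = |27|/2 = 13.5

13.5


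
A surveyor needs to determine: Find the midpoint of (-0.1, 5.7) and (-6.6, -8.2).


M = (((-0.1)+(-6.6))/2, (5.7+(-8.2))/2)
= (-3.35, -1.25)

(-3.35, -1.25)


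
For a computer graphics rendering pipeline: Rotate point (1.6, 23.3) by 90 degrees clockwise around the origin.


90° CW: (x,y) -> (y, -x)
(1.6,23.3) -> (23.3, -1.6)

(23.3, -1.6)


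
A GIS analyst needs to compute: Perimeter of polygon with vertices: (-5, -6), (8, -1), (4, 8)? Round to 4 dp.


Sides: (-5, -6)->(8, -1): sqrt(194) = 13.928388, (8, -1)->(4, 8): sqrt(97) = 9.848858, (4, 8)->(-5, -6): sqrt(277) = 16.643317
Sum = 40.420563
Perimeter = 40.4206

40.4206


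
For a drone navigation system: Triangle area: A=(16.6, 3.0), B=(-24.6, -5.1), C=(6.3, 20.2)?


Area = |x_A(y_B-y_C) + x_B(y_C-y_A) + x_C(y_A-y_B)|/2
= |(-419.98) + (-423.12) + 51.03|/2
= 792.07/2 = 396.035

396.035


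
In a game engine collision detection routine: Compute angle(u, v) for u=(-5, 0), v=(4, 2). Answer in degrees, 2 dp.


u.v = -20, |u| = sqrt(25) = 5, |v| = sqrt(20) = 4.4721
cos(theta) = u.v/(|u||v|) = -20/sqrt(500) = -0.894427
theta = acos(-0.894427) = 153.43 degrees

153.43 degrees


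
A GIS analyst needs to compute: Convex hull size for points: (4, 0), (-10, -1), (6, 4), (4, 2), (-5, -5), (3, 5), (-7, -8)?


Convex hull vertices (CCW): (-10, -1), (-7, -8), (4, 0), (6, 4), (3, 5)
Count = 5

5


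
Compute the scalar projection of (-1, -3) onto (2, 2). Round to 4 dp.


u.v = -8, |v| = sqrt(8) = 2.8284
Scalar projection = u.v / |v| = -8 / sqrt(8) = -2.8284

-2.8284


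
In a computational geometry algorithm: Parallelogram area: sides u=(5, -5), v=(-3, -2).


|u x v| = |5*(-2) - (-5)*(-3)|
= |(-10) - 15| = 25

25


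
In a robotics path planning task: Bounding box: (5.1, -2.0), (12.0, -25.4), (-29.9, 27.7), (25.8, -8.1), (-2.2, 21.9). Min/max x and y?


x range: [-29.9, 25.8]
y range: [-25.4, 27.7]
Bounding box: (-29.9,-25.4) to (25.8,27.7)

(-29.9,-25.4) to (25.8,27.7)


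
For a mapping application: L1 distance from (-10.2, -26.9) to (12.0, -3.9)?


|(-10.2)-12| + |(-26.9)-(-3.9)| = 22.2 + 23 = 45.2

45.2


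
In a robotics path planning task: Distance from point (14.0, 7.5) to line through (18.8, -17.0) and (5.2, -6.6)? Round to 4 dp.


|cross product| = 283.28
|line direction| = sqrt(293.12) = 17.1207
Distance = 283.28/sqrt(293.12) = 16.546

16.546


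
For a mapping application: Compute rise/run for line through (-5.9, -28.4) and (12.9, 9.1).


slope = (y2-y1)/(x2-x1) = (9.1-(-28.4))/(12.9-(-5.9)) = 37.5/18.8 = 1.9947

1.9947


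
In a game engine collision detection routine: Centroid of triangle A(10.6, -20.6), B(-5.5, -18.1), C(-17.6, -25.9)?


Centroid = ((x_A+x_B+x_C)/3, (y_A+y_B+y_C)/3)
= ((10.6+(-5.5)+(-17.6))/3, ((-20.6)+(-18.1)+(-25.9))/3)
= (-4.1667, -21.5333)

(-4.1667, -21.5333)


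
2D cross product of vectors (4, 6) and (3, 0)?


u x v = u_x*v_y - u_y*v_x = 4*0 - 6*3
= 0 - 18 = -18

-18


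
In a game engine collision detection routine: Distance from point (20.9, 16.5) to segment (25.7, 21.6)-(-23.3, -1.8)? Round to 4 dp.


Project P onto AB: t = 0.1202 (clamped to [0,1])
Closest point on segment: (19.8082, 18.7863)
Distance: 2.5337

2.5337


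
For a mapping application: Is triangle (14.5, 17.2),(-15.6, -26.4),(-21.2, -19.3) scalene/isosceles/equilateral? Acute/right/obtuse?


Side lengths squared: AB^2=2806.97, BC^2=81.77, CA^2=2606.74
Sorted: [81.77, 2606.74, 2806.97]
By sides: Scalene, By angles: Obtuse

Scalene, Obtuse


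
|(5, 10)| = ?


|u| = sqrt(5^2 + 10^2) = sqrt(125) = 11.1803

11.1803


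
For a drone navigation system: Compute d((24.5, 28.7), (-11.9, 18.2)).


dx=-36.4, dy=-10.5
d^2 = (-36.4)^2 + (-10.5)^2 = 1435.21
d = sqrt(1435.21) = 37.8842

37.8842


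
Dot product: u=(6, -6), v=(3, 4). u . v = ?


u . v = u_x*v_x + u_y*v_y = 6*3 + (-6)*4
= 18 + (-24) = -6

-6


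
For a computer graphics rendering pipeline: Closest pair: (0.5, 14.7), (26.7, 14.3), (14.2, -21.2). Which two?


d(P0,P1) = 26.2031, d(P0,P2) = 38.4253, d(P1,P2) = 37.6364
Closest: P0 and P1

Closest pair: (0.5, 14.7) and (26.7, 14.3), distance = 26.2031


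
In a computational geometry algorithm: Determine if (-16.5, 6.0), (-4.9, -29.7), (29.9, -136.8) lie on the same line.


Cross product: ((-4.9)-(-16.5))*((-136.8)-6) - ((-29.7)-6)*(29.9-(-16.5))
= 0

Yes, collinear


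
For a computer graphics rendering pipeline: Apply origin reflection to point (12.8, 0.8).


Reflection over origin: (x,y) -> (-x,-y)
(12.8, 0.8) -> (-12.8, -0.8)

(-12.8, -0.8)


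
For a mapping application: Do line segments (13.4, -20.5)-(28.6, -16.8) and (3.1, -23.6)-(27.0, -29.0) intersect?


Cross products: d1=129.71, d2=300.22, d3=-9.01, d4=-179.52
d1*d2 < 0 and d3*d4 < 0? no

No, they don't intersect


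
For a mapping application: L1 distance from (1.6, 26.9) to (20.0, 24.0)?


|1.6-20| + |26.9-24| = 18.4 + 2.9 = 21.3

21.3


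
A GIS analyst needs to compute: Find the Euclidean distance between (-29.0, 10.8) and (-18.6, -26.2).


dx=10.4, dy=-37
d^2 = 10.4^2 + (-37)^2 = 1477.16
d = sqrt(1477.16) = 38.4338

38.4338


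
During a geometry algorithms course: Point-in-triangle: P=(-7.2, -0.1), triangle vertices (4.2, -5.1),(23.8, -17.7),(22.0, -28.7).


Cross products: AB x AP = -45.64, BC x BP = -372.68, CA x CP = 180.04
All same sign? no

No, outside


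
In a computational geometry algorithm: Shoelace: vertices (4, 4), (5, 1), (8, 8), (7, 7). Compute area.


Shoelace sum: (4*1 - 5*4) + (5*8 - 8*1) + (8*7 - 7*8) + (7*4 - 4*7)
= 16
Area = |16|/2 = 8

8


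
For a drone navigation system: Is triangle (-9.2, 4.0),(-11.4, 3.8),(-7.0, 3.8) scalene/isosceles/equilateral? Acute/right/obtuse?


Side lengths squared: AB^2=4.88, BC^2=19.36, CA^2=4.88
Sorted: [4.88, 4.88, 19.36]
By sides: Isosceles, By angles: Obtuse

Isosceles, Obtuse


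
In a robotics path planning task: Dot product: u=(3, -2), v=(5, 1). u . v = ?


u . v = u_x*v_x + u_y*v_y = 3*5 + (-2)*1
= 15 + (-2) = 13

13


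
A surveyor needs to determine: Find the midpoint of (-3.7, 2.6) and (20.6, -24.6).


M = (((-3.7)+20.6)/2, (2.6+(-24.6))/2)
= (8.45, -11)

(8.45, -11)
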